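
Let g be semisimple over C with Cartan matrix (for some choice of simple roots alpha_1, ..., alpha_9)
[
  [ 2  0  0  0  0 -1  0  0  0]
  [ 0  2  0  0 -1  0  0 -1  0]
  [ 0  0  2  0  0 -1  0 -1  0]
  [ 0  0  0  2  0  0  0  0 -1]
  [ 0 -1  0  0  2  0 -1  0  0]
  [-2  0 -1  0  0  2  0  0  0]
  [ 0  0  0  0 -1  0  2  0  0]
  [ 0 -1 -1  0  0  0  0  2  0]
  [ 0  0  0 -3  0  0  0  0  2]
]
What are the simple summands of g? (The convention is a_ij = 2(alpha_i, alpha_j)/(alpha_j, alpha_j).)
B7 + G2

The diagram associated to this matrix has two connected components: the simple roots {alpha_1, alpha_2, alpha_3, alpha_5, alpha_6, alpha_7, alpha_8} form a chain of 7 nodes with a double edge at one end; the terminal node there is the unique short simple root (B_7), and {alpha_4, alpha_9} form two nodes joined by a triple edge (G_2). A semisimple Lie algebra decomposes uniquely as the direct sum of simple ideals, one per connected component of its Dynkin diagram, so g ≅ B_7 ⊕ G_2 (dimension 105 + 14 = 119).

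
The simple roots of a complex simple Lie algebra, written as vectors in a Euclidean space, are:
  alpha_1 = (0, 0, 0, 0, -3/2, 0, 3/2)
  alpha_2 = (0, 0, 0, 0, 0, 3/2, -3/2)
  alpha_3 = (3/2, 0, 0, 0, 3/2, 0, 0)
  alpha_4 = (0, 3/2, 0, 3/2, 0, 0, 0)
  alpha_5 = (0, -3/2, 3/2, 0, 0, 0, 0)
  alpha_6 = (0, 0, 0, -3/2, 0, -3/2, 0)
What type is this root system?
A_6

Compute the Cartan integers a_ij = 2(alpha_i, alpha_j)/(alpha_j, alpha_j); the resulting 6x6 Cartan matrix is
[[2, -1, -1, 0, 0, 0], [-1, 2, 0, 0, 0, -1], [-1, 0, 2, 0, 0, 0], [0, 0, 0, 2, -1, -1], [0, 0, 0, -1, 2, 0], [0, -1, 0, -1, 0, 2]].
All simple roots have the same length, so the diagram is simply laced. The associated Dynkin diagram is a chain of 6 nodes with single edges (A_6), so the type is A_6 (the algebra sl(7)).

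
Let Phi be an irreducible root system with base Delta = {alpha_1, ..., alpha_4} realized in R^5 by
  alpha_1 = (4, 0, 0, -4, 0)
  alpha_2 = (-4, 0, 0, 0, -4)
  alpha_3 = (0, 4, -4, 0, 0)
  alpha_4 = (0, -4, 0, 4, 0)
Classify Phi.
type A_4

Compute the Cartan integers a_ij = 2(alpha_i, alpha_j)/(alpha_j, alpha_j); the resulting 4x4 Cartan matrix is
[[2, -1, 0, -1], [-1, 2, 0, 0], [0, 0, 2, -1], [-1, 0, -1, 2]].
All simple roots have the same length, so the diagram is simply laced. The associated Dynkin diagram is a chain of 4 nodes with single edges (A_4), so the type is A_4 (the algebra sl(5)).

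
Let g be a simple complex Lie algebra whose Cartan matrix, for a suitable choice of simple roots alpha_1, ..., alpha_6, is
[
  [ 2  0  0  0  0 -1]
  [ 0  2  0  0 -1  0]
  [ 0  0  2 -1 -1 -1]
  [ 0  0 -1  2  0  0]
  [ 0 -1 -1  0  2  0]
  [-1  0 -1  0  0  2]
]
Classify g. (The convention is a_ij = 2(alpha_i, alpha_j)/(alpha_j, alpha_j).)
type E_6

The matrix has rank 6 with 2's on the diagonal. Reading the off-diagonal entries as Dynkin edges (a single edge where a_ij = a_ji = -1; a double or triple edge where a_ij * a_ji = 2 or 3), the diagram is a chain of 5 nodes with one extra node attached to the third node from one end (E_6). One simple-root ordering that puts it in standard form is (alpha_2, alpha_4, alpha_5, alpha_3, alpha_6, alpha_1). So the algebra is type E_6.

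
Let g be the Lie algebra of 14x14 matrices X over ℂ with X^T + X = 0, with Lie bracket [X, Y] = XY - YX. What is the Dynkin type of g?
D_7

This is so(14) with 14 even, which has dimension 14(14-1)/2 = 91 and rank 14/2 = 7. In the classification of classical Lie algebras, the orthogonal algebra so(2n) in an even number of variables has type D_n; here n = 7, so the Dynkin diagram is a chain of 5 nodes with a fork of two nodes at one end (D_7). Hence the type is D_7.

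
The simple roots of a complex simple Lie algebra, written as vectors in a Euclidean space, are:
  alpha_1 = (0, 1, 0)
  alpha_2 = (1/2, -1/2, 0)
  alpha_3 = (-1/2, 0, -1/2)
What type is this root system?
Compute the Cartan integers a_ij = 2(alpha_i, alpha_j)/(alpha_j, alpha_j); the resulting 3x3 Cartan matrix is
[[2, -2, 0], [-1, 2, -1], [0, -1, 2]].
The roots have two lengths (squared-length ratio 2:1); the short ones are alpha_{2,3}. The associated Dynkin diagram is a chain of 3 nodes with a double edge at one end; the terminal node there is the unique long simple root (C_3), so the type is C_3 (the algebra sp(6)).

C_3 (sp(6))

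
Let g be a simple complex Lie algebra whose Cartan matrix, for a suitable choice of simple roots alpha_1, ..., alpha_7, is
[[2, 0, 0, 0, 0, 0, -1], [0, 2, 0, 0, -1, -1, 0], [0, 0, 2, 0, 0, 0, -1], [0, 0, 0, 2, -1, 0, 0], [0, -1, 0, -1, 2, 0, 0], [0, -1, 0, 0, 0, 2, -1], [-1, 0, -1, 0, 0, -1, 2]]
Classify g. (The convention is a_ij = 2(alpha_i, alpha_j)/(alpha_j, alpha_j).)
The matrix has rank 7 with 2's on the diagonal. Reading the off-diagonal entries as Dynkin edges (a single edge where a_ij = a_ji = -1; a double or triple edge where a_ij * a_ji = 2 or 3), the diagram is a chain of 5 nodes with a fork of two nodes at one end (D_7). One simple-root ordering that puts it in standard form is (alpha_4, alpha_5, alpha_2, alpha_6, alpha_7, alpha_1, alpha_3). So the algebra is type D_7, i.e. so(14).

D7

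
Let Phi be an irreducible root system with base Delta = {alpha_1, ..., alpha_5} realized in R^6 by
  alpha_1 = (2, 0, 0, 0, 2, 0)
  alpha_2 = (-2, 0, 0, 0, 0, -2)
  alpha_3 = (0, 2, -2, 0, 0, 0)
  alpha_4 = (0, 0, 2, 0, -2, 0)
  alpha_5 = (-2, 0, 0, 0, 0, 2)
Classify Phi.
Compute the Cartan integers a_ij = 2(alpha_i, alpha_j)/(alpha_j, alpha_j); the resulting 5x5 Cartan matrix is
[[2, -1, 0, -1, -1], [-1, 2, 0, 0, 0], [0, 0, 2, -1, 0], [-1, 0, -1, 2, 0], [-1, 0, 0, 0, 2]].
All simple roots have the same length, so the diagram is simply laced. The associated Dynkin diagram is a chain of 3 nodes with a fork of two nodes at one end (D_5), so the type is D_5 (the algebra so(10)).

D_5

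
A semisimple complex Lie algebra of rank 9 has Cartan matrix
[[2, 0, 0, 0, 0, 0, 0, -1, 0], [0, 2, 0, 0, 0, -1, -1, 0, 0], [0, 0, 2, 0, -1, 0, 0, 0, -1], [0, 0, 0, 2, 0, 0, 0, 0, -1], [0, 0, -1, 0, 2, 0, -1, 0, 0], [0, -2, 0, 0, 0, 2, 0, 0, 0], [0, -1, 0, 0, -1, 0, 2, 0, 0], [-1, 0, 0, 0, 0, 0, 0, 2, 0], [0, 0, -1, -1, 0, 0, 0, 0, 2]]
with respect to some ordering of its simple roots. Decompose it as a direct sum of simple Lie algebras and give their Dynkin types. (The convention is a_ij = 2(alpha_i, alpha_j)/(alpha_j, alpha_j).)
The diagram associated to this matrix has two connected components: the simple roots {alpha_1, alpha_8} form a chain of 2 nodes with single edges (A_2), and {alpha_2, alpha_3, alpha_4, alpha_5, alpha_6, alpha_7, alpha_9} form a chain of 7 nodes with a double edge at one end; the terminal node there is the unique long simple root (C_7). A semisimple Lie algebra decomposes uniquely as the direct sum of simple ideals, one per connected component of its Dynkin diagram, so g ≅ A_2 ⊕ C_7 (dimension 8 + 105 = 113).

A_2 + C_7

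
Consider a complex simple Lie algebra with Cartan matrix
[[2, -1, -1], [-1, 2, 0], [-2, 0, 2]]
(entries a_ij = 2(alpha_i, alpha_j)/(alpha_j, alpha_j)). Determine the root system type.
C3

The matrix has rank 3 with 2's on the diagonal. Reading the off-diagonal entries as Dynkin edges (a single edge where a_ij = a_ji = -1; a double or triple edge where a_ij * a_ji = 2 or 3), the diagram is a chain of 3 nodes with a double edge at one end; the terminal node there is the unique long simple root (C_3). One simple-root ordering that puts it in standard form is (alpha_2, alpha_1, alpha_3). So the algebra is type C_3, i.e. sp(6).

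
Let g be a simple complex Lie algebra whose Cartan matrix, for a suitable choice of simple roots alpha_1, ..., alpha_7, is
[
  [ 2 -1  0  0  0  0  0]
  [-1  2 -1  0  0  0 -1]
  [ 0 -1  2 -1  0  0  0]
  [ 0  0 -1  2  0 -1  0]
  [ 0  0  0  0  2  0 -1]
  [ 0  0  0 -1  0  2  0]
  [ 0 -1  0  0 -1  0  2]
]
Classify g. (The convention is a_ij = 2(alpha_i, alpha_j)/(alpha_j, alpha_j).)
The matrix has rank 7 with 2's on the diagonal. Reading the off-diagonal entries as Dynkin edges (a single edge where a_ij = a_ji = -1; a double or triple edge where a_ij * a_ji = 2 or 3), the diagram is a chain of 6 nodes with one extra node attached to the third node from one end (E_7). One simple-root ordering that puts it in standard form is (alpha_5, alpha_1, alpha_7, alpha_2, alpha_3, alpha_4, alpha_6). So the algebra is type E_7.

E_7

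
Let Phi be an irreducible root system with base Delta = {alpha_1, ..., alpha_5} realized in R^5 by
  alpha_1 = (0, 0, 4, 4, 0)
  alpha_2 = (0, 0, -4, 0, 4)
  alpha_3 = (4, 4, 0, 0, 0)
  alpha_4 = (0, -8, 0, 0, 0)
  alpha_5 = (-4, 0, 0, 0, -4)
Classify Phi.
C_5 (sp(10))

Compute the Cartan integers a_ij = 2(alpha_i, alpha_j)/(alpha_j, alpha_j); the resulting 5x5 Cartan matrix is
[[2, -1, 0, 0, 0], [-1, 2, 0, 0, -1], [0, 0, 2, -1, -1], [0, 0, -2, 2, 0], [0, -1, -1, 0, 2]].
The roots have two lengths (squared-length ratio 2:1); the short ones are alpha_{1,2,3,5}. The associated Dynkin diagram is a chain of 5 nodes with a double edge at one end; the terminal node there is the unique long simple root (C_5), so the type is C_5 (the algebra sp(10)).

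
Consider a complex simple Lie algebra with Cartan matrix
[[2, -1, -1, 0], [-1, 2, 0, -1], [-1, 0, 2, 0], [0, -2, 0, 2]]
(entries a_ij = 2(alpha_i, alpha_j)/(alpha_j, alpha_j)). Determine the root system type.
C_4 (sp(8))

The matrix has rank 4 with 2's on the diagonal. Reading the off-diagonal entries as Dynkin edges (a single edge where a_ij = a_ji = -1; a double or triple edge where a_ij * a_ji = 2 or 3), the diagram is a chain of 4 nodes with a double edge at one end; the terminal node there is the unique long simple root (C_4). One simple-root ordering that puts it in standard form is (alpha_3, alpha_1, alpha_2, alpha_4). So the algebra is type C_4, i.e. sp(8).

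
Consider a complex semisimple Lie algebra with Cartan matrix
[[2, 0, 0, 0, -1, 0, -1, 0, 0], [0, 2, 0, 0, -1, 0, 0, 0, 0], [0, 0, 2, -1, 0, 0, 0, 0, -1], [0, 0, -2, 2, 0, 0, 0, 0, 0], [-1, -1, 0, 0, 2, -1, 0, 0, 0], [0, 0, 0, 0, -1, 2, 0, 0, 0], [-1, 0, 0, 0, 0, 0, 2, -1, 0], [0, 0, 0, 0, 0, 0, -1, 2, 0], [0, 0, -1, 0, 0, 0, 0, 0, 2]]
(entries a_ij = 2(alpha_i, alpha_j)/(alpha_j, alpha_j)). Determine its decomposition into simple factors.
C_3 (sp(6)) + D_6 (so(12))

The diagram associated to this matrix has two connected components: the simple roots {alpha_3, alpha_4, alpha_9} form a chain of 3 nodes with a double edge at one end; the terminal node there is the unique long simple root (C_3), and {alpha_1, alpha_2, alpha_5, alpha_6, alpha_7, alpha_8} form a chain of 4 nodes with a fork of two nodes at one end (D_6). A semisimple Lie algebra decomposes uniquely as the direct sum of simple ideals, one per connected component of its Dynkin diagram, so g ≅ C_3 ⊕ D_6 (dimension 21 + 66 = 87).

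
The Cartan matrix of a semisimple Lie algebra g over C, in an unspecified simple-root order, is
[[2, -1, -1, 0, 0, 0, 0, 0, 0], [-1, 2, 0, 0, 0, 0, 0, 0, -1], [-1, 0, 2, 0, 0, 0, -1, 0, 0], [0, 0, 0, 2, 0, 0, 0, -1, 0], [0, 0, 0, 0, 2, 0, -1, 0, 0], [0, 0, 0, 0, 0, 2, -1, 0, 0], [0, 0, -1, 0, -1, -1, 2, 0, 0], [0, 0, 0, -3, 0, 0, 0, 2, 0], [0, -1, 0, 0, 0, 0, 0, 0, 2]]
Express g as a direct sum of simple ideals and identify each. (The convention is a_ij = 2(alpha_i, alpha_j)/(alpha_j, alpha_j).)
D_7 (so(14)) + G_2

The diagram associated to this matrix has two connected components: the simple roots {alpha_1, alpha_2, alpha_3, alpha_5, alpha_6, alpha_7, alpha_9} form a chain of 5 nodes with a fork of two nodes at one end (D_7), and {alpha_4, alpha_8} form two nodes joined by a triple edge (G_2). A semisimple Lie algebra decomposes uniquely as the direct sum of simple ideals, one per connected component of its Dynkin diagram, so g ≅ D_7 ⊕ G_2 (dimension 91 + 14 = 105).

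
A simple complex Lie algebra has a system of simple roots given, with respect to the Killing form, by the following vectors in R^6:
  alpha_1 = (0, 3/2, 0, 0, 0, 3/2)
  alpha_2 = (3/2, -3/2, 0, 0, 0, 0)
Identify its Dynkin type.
Compute the Cartan integers a_ij = 2(alpha_i, alpha_j)/(alpha_j, alpha_j); the resulting 2x2 Cartan matrix is
[[2, -1], [-1, 2]].
All simple roots have the same length, so the diagram is simply laced. The associated Dynkin diagram is a chain of 2 nodes with single edges (A_2), so the type is A_2 (the algebra sl(3)).

A2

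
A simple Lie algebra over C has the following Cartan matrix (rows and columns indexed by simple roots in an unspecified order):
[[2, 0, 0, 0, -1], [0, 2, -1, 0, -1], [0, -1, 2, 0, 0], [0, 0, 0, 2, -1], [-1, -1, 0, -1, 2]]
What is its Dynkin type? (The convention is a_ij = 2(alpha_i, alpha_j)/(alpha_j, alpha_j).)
The matrix has rank 5 with 2's on the diagonal. Reading the off-diagonal entries as Dynkin edges (a single edge where a_ij = a_ji = -1; a double or triple edge where a_ij * a_ji = 2 or 3), the diagram is a chain of 3 nodes with a fork of two nodes at one end (D_5). One simple-root ordering that puts it in standard form is (alpha_3, alpha_2, alpha_5, alpha_1, alpha_4). So the algebra is type D_5, i.e. so(10).

D_5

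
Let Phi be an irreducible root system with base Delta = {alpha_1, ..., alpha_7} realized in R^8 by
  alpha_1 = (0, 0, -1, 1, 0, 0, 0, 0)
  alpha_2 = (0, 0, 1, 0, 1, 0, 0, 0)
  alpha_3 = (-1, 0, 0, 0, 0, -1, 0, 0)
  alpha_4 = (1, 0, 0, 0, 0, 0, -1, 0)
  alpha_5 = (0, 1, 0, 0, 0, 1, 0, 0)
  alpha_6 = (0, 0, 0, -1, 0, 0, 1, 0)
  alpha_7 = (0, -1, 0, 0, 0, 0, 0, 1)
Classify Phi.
type A_7

Compute the Cartan integers a_ij = 2(alpha_i, alpha_j)/(alpha_j, alpha_j); the resulting 7x7 Cartan matrix is
[[2, -1, 0, 0, 0, -1, 0], [-1, 2, 0, 0, 0, 0, 0], [0, 0, 2, -1, -1, 0, 0], [0, 0, -1, 2, 0, -1, 0], [0, 0, -1, 0, 2, 0, -1], [-1, 0, 0, -1, 0, 2, 0], [0, 0, 0, 0, -1, 0, 2]].
All simple roots have the same length, so the diagram is simply laced. The associated Dynkin diagram is a chain of 7 nodes with single edges (A_7), so the type is A_7 (the algebra sl(8)).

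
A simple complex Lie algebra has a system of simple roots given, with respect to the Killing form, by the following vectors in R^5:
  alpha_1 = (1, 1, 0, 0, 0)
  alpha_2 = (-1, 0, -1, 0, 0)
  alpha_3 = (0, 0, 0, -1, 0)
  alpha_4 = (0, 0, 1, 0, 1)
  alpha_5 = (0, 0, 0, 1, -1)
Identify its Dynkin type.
type B_5

Compute the Cartan integers a_ij = 2(alpha_i, alpha_j)/(alpha_j, alpha_j); the resulting 5x5 Cartan matrix is
[[2, -1, 0, 0, 0], [-1, 2, 0, -1, 0], [0, 0, 2, 0, -1], [0, -1, 0, 2, -1], [0, 0, -2, -1, 2]].
The roots have two lengths (squared-length ratio 2:1); the short ones are alpha_{3}. The associated Dynkin diagram is a chain of 5 nodes with a double edge at one end; the terminal node there is the unique short simple root (B_5), so the type is B_5 (the algebra so(11)).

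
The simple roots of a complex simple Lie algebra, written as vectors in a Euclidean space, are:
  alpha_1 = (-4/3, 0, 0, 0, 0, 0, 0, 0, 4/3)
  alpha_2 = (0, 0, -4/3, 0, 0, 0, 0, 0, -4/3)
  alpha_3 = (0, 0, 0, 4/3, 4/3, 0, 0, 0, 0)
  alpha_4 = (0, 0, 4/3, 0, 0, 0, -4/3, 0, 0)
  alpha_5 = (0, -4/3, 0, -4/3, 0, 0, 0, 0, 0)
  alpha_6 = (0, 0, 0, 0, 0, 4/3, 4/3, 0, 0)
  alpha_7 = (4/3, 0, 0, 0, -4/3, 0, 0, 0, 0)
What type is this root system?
A_7 (sl(8))

Compute the Cartan integers a_ij = 2(alpha_i, alpha_j)/(alpha_j, alpha_j); the resulting 7x7 Cartan matrix is
[[2, -1, 0, 0, 0, 0, -1], [-1, 2, 0, -1, 0, 0, 0], [0, 0, 2, 0, -1, 0, -1], [0, -1, 0, 2, 0, -1, 0], [0, 0, -1, 0, 2, 0, 0], [0, 0, 0, -1, 0, 2, 0], [-1, 0, -1, 0, 0, 0, 2]].
All simple roots have the same length, so the diagram is simply laced. The associated Dynkin diagram is a chain of 7 nodes with single edges (A_7), so the type is A_7 (the algebra sl(8)).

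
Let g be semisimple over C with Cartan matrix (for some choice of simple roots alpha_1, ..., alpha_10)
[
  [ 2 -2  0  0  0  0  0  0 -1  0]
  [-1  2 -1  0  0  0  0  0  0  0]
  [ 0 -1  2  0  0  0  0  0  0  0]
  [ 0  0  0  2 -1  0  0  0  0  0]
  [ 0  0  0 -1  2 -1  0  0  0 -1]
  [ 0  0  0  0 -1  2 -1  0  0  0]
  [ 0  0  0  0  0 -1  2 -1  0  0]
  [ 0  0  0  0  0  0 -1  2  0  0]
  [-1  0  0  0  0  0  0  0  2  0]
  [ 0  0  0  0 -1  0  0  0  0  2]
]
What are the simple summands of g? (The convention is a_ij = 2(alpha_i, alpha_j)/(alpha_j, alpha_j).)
The diagram associated to this matrix has two connected components: the simple roots {alpha_4, alpha_5, alpha_6, alpha_7, alpha_8, alpha_10} form a chain of 4 nodes with a fork of two nodes at one end (D_6), and {alpha_1, alpha_2, alpha_3, alpha_9} form a chain of 4 nodes with a double edge between the middle two (F_4). A semisimple Lie algebra decomposes uniquely as the direct sum of simple ideals, one per connected component of its Dynkin diagram, so g ≅ D_6 ⊕ F_4 (dimension 66 + 52 = 118).

D_6 + F_4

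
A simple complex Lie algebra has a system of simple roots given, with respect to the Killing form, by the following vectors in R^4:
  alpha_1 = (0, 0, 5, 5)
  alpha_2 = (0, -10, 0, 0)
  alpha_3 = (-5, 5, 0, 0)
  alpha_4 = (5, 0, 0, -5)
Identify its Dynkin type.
C_4 (sp(8))

Compute the Cartan integers a_ij = 2(alpha_i, alpha_j)/(alpha_j, alpha_j); the resulting 4x4 Cartan matrix is
[[2, 0, 0, -1], [0, 2, -2, 0], [0, -1, 2, -1], [-1, 0, -1, 2]].
The roots have two lengths (squared-length ratio 2:1); the short ones are alpha_{1,3,4}. The associated Dynkin diagram is a chain of 4 nodes with a double edge at one end; the terminal node there is the unique long simple root (C_4), so the type is C_4 (the algebra sp(8)).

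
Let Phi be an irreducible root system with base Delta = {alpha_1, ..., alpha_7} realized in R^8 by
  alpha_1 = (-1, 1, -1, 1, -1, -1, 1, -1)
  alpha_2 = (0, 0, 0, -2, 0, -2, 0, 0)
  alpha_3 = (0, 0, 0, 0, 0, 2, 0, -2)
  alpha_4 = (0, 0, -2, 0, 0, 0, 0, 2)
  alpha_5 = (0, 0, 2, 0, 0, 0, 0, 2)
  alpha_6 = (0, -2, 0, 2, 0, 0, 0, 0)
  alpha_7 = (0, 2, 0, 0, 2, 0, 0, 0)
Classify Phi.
E_7

Compute the Cartan integers a_ij = 2(alpha_i, alpha_j)/(alpha_j, alpha_j); the resulting 7x7 Cartan matrix is
[[2, 0, 0, 0, -1, 0, 0], [0, 2, -1, 0, 0, -1, 0], [0, -1, 2, -1, -1, 0, 0], [0, 0, -1, 2, 0, 0, 0], [-1, 0, -1, 0, 2, 0, 0], [0, -1, 0, 0, 0, 2, -1], [0, 0, 0, 0, 0, -1, 2]].
All simple roots have the same length, so the diagram is simply laced. The associated Dynkin diagram is a chain of 6 nodes with one extra node attached to the third node from one end (E_7), so the type is E_7.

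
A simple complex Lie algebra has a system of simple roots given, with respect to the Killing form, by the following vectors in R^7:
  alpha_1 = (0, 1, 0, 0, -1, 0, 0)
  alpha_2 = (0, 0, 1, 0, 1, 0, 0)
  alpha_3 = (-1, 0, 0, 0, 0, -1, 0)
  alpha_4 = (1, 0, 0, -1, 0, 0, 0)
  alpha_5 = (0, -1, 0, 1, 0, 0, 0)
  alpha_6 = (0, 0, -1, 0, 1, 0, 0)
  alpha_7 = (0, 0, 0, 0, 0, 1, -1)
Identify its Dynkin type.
type D_7

Compute the Cartan integers a_ij = 2(alpha_i, alpha_j)/(alpha_j, alpha_j); the resulting 7x7 Cartan matrix is
[[2, -1, 0, 0, -1, -1, 0], [-1, 2, 0, 0, 0, 0, 0], [0, 0, 2, -1, 0, 0, -1], [0, 0, -1, 2, -1, 0, 0], [-1, 0, 0, -1, 2, 0, 0], [-1, 0, 0, 0, 0, 2, 0], [0, 0, -1, 0, 0, 0, 2]].
All simple roots have the same length, so the diagram is simply laced. The associated Dynkin diagram is a chain of 5 nodes with a fork of two nodes at one end (D_7), so the type is D_7 (the algebra so(14)).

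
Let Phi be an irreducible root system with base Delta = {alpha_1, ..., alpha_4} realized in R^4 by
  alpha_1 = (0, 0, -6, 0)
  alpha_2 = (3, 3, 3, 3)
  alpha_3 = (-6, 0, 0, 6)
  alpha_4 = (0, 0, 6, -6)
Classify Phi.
F4

Compute the Cartan integers a_ij = 2(alpha_i, alpha_j)/(alpha_j, alpha_j); the resulting 4x4 Cartan matrix is
[[2, -1, 0, -1], [-1, 2, 0, 0], [0, 0, 2, -1], [-2, 0, -1, 2]].
The roots have two lengths (squared-length ratio 2:1); the short ones are alpha_{1,2}. The associated Dynkin diagram is a chain of 4 nodes with a double edge between the middle two (F_4), so the type is F_4.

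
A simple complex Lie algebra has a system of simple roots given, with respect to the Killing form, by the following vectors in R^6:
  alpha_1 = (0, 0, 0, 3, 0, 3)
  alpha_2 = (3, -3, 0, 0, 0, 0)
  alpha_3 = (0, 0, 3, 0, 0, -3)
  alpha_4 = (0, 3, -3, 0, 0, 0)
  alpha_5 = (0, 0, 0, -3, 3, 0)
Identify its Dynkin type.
Compute the Cartan integers a_ij = 2(alpha_i, alpha_j)/(alpha_j, alpha_j); the resulting 5x5 Cartan matrix is
[[2, 0, -1, 0, -1], [0, 2, 0, -1, 0], [-1, 0, 2, -1, 0], [0, -1, -1, 2, 0], [-1, 0, 0, 0, 2]].
All simple roots have the same length, so the diagram is simply laced. The associated Dynkin diagram is a chain of 5 nodes with single edges (A_5), so the type is A_5 (the algebra sl(6)).

A_5 (sl(6))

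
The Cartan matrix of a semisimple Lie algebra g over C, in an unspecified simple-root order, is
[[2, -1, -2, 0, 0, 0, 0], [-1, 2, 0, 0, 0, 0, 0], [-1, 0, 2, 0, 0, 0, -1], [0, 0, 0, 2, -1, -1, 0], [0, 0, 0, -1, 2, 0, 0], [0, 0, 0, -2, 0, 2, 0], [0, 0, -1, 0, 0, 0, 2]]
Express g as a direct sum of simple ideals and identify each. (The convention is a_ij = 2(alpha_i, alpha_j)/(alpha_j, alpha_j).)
The diagram associated to this matrix has two connected components: the simple roots {alpha_4, alpha_5, alpha_6} form a chain of 3 nodes with a double edge at one end; the terminal node there is the unique long simple root (C_3), and {alpha_1, alpha_2, alpha_3, alpha_7} form a chain of 4 nodes with a double edge between the middle two (F_4). A semisimple Lie algebra decomposes uniquely as the direct sum of simple ideals, one per connected component of its Dynkin diagram, so g ≅ C_3 ⊕ F_4 (dimension 21 + 52 = 73).

C3 + F4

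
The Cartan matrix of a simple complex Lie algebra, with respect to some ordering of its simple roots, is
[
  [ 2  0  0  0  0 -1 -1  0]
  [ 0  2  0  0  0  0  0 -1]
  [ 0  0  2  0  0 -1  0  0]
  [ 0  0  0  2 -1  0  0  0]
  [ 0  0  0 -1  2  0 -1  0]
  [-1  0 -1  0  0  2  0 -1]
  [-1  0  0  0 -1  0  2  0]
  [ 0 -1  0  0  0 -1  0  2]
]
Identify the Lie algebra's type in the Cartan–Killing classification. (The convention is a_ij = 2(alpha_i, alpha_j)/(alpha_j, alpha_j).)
E_8

The matrix has rank 8 with 2's on the diagonal. Reading the off-diagonal entries as Dynkin edges (a single edge where a_ij = a_ji = -1; a double or triple edge where a_ij * a_ji = 2 or 3), the diagram is a chain of 7 nodes with one extra node attached to the third node from one end (E_8). One simple-root ordering that puts it in standard form is (alpha_2, alpha_3, alpha_8, alpha_6, alpha_1, alpha_7, alpha_5, alpha_4). So the algebra is type E_8.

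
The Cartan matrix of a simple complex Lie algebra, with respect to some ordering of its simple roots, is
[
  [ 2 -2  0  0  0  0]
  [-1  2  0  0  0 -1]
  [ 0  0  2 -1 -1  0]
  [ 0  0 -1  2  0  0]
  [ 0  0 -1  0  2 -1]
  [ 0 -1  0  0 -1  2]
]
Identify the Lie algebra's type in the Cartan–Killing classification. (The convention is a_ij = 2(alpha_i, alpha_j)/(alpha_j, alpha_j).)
C6

The matrix has rank 6 with 2's on the diagonal. Reading the off-diagonal entries as Dynkin edges (a single edge where a_ij = a_ji = -1; a double or triple edge where a_ij * a_ji = 2 or 3), the diagram is a chain of 6 nodes with a double edge at one end; the terminal node there is the unique long simple root (C_6). One simple-root ordering that puts it in standard form is (alpha_4, alpha_3, alpha_5, alpha_6, alpha_2, alpha_1). So the algebra is type C_6, i.e. sp(12).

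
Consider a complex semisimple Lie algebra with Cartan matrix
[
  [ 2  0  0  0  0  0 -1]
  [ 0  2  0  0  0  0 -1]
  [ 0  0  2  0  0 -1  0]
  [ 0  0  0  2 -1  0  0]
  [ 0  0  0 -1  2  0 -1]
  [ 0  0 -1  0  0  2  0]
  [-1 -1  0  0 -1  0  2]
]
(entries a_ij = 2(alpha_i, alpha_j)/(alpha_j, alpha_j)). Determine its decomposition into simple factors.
A2 + D5

The diagram associated to this matrix has two connected components: the simple roots {alpha_3, alpha_6} form a chain of 2 nodes with single edges (A_2), and {alpha_1, alpha_2, alpha_4, alpha_5, alpha_7} form a chain of 3 nodes with a fork of two nodes at one end (D_5). A semisimple Lie algebra decomposes uniquely as the direct sum of simple ideals, one per connected component of its Dynkin diagram, so g ≅ A_2 ⊕ D_5 (dimension 8 + 45 = 53).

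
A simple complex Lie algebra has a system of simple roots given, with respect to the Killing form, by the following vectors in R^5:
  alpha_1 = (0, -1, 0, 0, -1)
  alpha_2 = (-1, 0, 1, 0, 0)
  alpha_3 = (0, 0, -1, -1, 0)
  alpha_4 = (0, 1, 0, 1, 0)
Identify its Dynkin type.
A_4

Compute the Cartan integers a_ij = 2(alpha_i, alpha_j)/(alpha_j, alpha_j); the resulting 4x4 Cartan matrix is
[[2, 0, 0, -1], [0, 2, -1, 0], [0, -1, 2, -1], [-1, 0, -1, 2]].
All simple roots have the same length, so the diagram is simply laced. The associated Dynkin diagram is a chain of 4 nodes with single edges (A_4), so the type is A_4 (the algebra sl(5)).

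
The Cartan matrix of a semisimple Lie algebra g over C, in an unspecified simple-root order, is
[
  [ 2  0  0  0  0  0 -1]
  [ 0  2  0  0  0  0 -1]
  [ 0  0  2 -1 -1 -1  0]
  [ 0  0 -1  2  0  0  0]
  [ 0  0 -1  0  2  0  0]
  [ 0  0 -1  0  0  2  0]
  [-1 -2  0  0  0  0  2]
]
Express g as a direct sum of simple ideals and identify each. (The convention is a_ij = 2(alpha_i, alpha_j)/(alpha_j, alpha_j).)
B3 ⊕ D4

The diagram associated to this matrix has two connected components: the simple roots {alpha_1, alpha_2, alpha_7} form a chain of 3 nodes with a double edge at one end; the terminal node there is the unique short simple root (B_3), and {alpha_3, alpha_4, alpha_5, alpha_6} form a chain of 2 nodes with a fork of two nodes at one end (D_4). A semisimple Lie algebra decomposes uniquely as the direct sum of simple ideals, one per connected component of its Dynkin diagram, so g ≅ B_3 ⊕ D_4 (dimension 21 + 28 = 49).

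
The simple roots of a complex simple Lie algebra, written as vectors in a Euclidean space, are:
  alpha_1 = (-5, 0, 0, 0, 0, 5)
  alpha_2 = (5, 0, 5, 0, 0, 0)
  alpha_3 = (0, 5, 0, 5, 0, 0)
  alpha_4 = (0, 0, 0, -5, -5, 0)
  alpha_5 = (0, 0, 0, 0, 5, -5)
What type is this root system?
type A_5

Compute the Cartan integers a_ij = 2(alpha_i, alpha_j)/(alpha_j, alpha_j); the resulting 5x5 Cartan matrix is
[[2, -1, 0, 0, -1], [-1, 2, 0, 0, 0], [0, 0, 2, -1, 0], [0, 0, -1, 2, -1], [-1, 0, 0, -1, 2]].
All simple roots have the same length, so the diagram is simply laced. The associated Dynkin diagram is a chain of 5 nodes with single edges (A_5), so the type is A_5 (the algebra sl(6)).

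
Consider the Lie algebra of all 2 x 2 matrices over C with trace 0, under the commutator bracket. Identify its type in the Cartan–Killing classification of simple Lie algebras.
A_1

This is sl(2), which has dimension 2^2 - 1 = 3 and rank 2 - 1 = 1 (a Cartan subalgebra is the diagonal traceless matrices). In the classification of classical Lie algebras, the special linear algebra sl(n+1) has type A_n; here n = 1, so the Dynkin diagram is a chain of 1 nodes with single edges (A_1). Hence the type is A_1.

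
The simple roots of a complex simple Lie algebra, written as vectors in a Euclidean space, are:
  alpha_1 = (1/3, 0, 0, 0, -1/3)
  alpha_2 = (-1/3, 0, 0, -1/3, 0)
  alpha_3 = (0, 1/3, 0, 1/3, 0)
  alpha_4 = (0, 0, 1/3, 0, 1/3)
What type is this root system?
A_4 (sl(5))

Compute the Cartan integers a_ij = 2(alpha_i, alpha_j)/(alpha_j, alpha_j); the resulting 4x4 Cartan matrix is
[[2, -1, 0, -1], [-1, 2, -1, 0], [0, -1, 2, 0], [-1, 0, 0, 2]].
All simple roots have the same length, so the diagram is simply laced. The associated Dynkin diagram is a chain of 4 nodes with single edges (A_4), so the type is A_4 (the algebra sl(5)).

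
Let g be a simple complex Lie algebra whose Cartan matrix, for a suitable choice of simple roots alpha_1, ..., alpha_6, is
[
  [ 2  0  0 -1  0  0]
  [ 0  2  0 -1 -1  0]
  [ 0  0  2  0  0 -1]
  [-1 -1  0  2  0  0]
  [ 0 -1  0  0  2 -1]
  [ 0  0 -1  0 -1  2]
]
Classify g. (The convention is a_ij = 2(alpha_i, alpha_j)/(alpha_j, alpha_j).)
A_6

The matrix has rank 6 with 2's on the diagonal. Reading the off-diagonal entries as Dynkin edges (a single edge where a_ij = a_ji = -1; a double or triple edge where a_ij * a_ji = 2 or 3), the diagram is a chain of 6 nodes with single edges (A_6). One simple-root ordering that puts it in standard form is (alpha_3, alpha_6, alpha_5, alpha_2, alpha_4, alpha_1). So the algebra is type A_6, i.e. sl(7).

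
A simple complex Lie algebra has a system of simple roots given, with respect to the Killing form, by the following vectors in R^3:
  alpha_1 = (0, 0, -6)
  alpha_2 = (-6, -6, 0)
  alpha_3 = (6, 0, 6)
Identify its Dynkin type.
B_3

Compute the Cartan integers a_ij = 2(alpha_i, alpha_j)/(alpha_j, alpha_j); the resulting 3x3 Cartan matrix is
[[2, 0, -1], [0, 2, -1], [-2, -1, 2]].
The roots have two lengths (squared-length ratio 2:1); the short ones are alpha_{1}. The associated Dynkin diagram is a chain of 3 nodes with a double edge at one end; the terminal node there is the unique short simple root (B_3), so the type is B_3 (the algebra so(7)).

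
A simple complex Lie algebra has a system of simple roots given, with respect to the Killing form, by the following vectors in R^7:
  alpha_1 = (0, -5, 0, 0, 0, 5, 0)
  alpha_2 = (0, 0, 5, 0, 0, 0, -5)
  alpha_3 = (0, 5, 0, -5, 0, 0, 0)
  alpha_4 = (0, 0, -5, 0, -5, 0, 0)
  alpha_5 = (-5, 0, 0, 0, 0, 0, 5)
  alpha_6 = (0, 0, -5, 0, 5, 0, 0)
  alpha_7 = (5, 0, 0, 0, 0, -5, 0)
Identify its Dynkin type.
Compute the Cartan integers a_ij = 2(alpha_i, alpha_j)/(alpha_j, alpha_j); the resulting 7x7 Cartan matrix is
[[2, 0, -1, 0, 0, 0, -1], [0, 2, 0, -1, -1, -1, 0], [-1, 0, 2, 0, 0, 0, 0], [0, -1, 0, 2, 0, 0, 0], [0, -1, 0, 0, 2, 0, -1], [0, -1, 0, 0, 0, 2, 0], [-1, 0, 0, 0, -1, 0, 2]].
All simple roots have the same length, so the diagram is simply laced. The associated Dynkin diagram is a chain of 5 nodes with a fork of two nodes at one end (D_7), so the type is D_7 (the algebra so(14)).

D7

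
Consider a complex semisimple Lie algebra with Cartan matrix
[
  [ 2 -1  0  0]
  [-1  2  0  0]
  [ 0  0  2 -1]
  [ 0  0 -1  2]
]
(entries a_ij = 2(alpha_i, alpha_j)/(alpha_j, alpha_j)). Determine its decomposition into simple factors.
The diagram associated to this matrix has two connected components: the simple roots {alpha_1, alpha_2} form a chain of 2 nodes with single edges (A_2), and {alpha_3, alpha_4} form a chain of 2 nodes with single edges (A_2). A semisimple Lie algebra decomposes uniquely as the direct sum of simple ideals, one per connected component of its Dynkin diagram, so g ≅ A_2 ⊕ A_2 (dimension 8 + 8 = 16).

A_2 (sl(3)) + A_2 (sl(3))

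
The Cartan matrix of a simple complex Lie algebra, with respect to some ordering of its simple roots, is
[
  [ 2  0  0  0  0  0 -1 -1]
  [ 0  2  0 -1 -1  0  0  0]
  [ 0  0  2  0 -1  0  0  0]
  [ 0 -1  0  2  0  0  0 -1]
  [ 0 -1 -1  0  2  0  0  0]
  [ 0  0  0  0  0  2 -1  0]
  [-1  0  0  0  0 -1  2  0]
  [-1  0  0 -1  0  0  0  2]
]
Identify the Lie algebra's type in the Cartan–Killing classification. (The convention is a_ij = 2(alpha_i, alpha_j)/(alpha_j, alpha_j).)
A_8 (sl(9))

The matrix has rank 8 with 2's on the diagonal. Reading the off-diagonal entries as Dynkin edges (a single edge where a_ij = a_ji = -1; a double or triple edge where a_ij * a_ji = 2 or 3), the diagram is a chain of 8 nodes with single edges (A_8). One simple-root ordering that puts it in standard form is (alpha_3, alpha_5, alpha_2, alpha_4, alpha_8, alpha_1, alpha_7, alpha_6). So the algebra is type A_8, i.e. sl(9).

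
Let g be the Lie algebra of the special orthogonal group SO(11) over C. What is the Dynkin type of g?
B_5 (so(11))

This is so(11) with 11 odd, which has dimension 11(11-1)/2 = 55 and rank (11-1)/2 = 5. In the classification of classical Lie algebras, the orthogonal algebra so(2n+1) in an odd number of variables has type B_n; here n = 5, so the Dynkin diagram is a chain of 5 nodes with a double edge at one end; the terminal node there is the unique short simple root (B_5). Hence the type is B_5.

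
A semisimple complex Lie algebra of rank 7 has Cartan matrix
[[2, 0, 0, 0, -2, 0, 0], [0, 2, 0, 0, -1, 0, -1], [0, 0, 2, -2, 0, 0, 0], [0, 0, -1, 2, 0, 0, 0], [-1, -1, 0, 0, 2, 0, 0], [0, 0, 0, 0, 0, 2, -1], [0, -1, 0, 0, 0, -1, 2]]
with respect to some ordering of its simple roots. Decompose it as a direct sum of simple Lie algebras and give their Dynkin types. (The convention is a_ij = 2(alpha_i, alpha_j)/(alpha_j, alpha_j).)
B_2 (so(5)) + C_5 (sp(10))

The diagram associated to this matrix has two connected components: the simple roots {alpha_3, alpha_4} form a chain of 2 nodes with a double edge at one end; the terminal node there is the unique short simple root (B_2), and {alpha_1, alpha_2, alpha_5, alpha_6, alpha_7} form a chain of 5 nodes with a double edge at one end; the terminal node there is the unique long simple root (C_5). A semisimple Lie algebra decomposes uniquely as the direct sum of simple ideals, one per connected component of its Dynkin diagram, so g ≅ B_2 ⊕ C_5 (dimension 10 + 55 = 65).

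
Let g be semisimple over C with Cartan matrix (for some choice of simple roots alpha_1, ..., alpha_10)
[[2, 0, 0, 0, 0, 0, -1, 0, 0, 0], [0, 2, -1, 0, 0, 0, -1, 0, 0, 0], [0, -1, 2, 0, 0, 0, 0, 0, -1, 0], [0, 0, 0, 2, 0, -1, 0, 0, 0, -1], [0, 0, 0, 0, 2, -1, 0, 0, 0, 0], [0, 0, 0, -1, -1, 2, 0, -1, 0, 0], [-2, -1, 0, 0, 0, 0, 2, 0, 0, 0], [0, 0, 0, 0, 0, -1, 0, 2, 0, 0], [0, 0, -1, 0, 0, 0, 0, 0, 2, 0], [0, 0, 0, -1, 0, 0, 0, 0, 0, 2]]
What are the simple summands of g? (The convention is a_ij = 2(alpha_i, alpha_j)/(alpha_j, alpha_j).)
B5 + D5

The diagram associated to this matrix has two connected components: the simple roots {alpha_1, alpha_2, alpha_3, alpha_7, alpha_9} form a chain of 5 nodes with a double edge at one end; the terminal node there is the unique short simple root (B_5), and {alpha_4, alpha_5, alpha_6, alpha_8, alpha_10} form a chain of 3 nodes with a fork of two nodes at one end (D_5). A semisimple Lie algebra decomposes uniquely as the direct sum of simple ideals, one per connected component of its Dynkin diagram, so g ≅ B_5 ⊕ D_5 (dimension 55 + 45 = 100).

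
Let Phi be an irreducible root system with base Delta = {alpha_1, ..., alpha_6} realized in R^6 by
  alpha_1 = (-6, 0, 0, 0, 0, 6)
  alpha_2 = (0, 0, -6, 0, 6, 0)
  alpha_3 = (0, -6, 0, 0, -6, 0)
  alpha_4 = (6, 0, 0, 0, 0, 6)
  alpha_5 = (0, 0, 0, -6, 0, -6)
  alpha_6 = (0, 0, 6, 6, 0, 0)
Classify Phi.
D6

Compute the Cartan integers a_ij = 2(alpha_i, alpha_j)/(alpha_j, alpha_j); the resulting 6x6 Cartan matrix is
[[2, 0, 0, 0, -1, 0], [0, 2, -1, 0, 0, -1], [0, -1, 2, 0, 0, 0], [0, 0, 0, 2, -1, 0], [-1, 0, 0, -1, 2, -1], [0, -1, 0, 0, -1, 2]].
All simple roots have the same length, so the diagram is simply laced. The associated Dynkin diagram is a chain of 4 nodes with a fork of two nodes at one end (D_6), so the type is D_6 (the algebra so(12)).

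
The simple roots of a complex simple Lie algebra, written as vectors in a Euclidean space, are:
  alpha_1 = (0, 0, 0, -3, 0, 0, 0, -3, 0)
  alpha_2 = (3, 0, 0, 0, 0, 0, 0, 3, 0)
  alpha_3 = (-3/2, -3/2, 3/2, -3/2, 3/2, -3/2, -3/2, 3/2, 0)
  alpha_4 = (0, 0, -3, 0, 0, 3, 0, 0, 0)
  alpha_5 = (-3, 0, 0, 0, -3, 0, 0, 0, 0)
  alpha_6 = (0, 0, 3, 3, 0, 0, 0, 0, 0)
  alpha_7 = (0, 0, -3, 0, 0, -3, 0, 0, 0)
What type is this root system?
E7

Compute the Cartan integers a_ij = 2(alpha_i, alpha_j)/(alpha_j, alpha_j); the resulting 7x7 Cartan matrix is
[[2, -1, 0, 0, 0, -1, 0], [-1, 2, 0, 0, -1, 0, 0], [0, 0, 2, -1, 0, 0, 0], [0, 0, -1, 2, 0, -1, 0], [0, -1, 0, 0, 2, 0, 0], [-1, 0, 0, -1, 0, 2, -1], [0, 0, 0, 0, 0, -1, 2]].
All simple roots have the same length, so the diagram is simply laced. The associated Dynkin diagram is a chain of 6 nodes with one extra node attached to the third node from one end (E_7), so the type is E_7.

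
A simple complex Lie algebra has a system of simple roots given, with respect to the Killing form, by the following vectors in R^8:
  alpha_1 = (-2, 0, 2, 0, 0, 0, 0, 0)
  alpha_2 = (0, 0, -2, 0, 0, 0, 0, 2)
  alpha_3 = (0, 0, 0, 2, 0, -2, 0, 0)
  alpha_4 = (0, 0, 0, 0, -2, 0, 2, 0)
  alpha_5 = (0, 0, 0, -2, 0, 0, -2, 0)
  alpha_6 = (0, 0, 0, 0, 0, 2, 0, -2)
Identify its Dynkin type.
Compute the Cartan integers a_ij = 2(alpha_i, alpha_j)/(alpha_j, alpha_j); the resulting 6x6 Cartan matrix is
[[2, -1, 0, 0, 0, 0], [-1, 2, 0, 0, 0, -1], [0, 0, 2, 0, -1, -1], [0, 0, 0, 2, -1, 0], [0, 0, -1, -1, 2, 0], [0, -1, -1, 0, 0, 2]].
All simple roots have the same length, so the diagram is simply laced. The associated Dynkin diagram is a chain of 6 nodes with single edges (A_6), so the type is A_6 (the algebra sl(7)).

A_6 (sl(7))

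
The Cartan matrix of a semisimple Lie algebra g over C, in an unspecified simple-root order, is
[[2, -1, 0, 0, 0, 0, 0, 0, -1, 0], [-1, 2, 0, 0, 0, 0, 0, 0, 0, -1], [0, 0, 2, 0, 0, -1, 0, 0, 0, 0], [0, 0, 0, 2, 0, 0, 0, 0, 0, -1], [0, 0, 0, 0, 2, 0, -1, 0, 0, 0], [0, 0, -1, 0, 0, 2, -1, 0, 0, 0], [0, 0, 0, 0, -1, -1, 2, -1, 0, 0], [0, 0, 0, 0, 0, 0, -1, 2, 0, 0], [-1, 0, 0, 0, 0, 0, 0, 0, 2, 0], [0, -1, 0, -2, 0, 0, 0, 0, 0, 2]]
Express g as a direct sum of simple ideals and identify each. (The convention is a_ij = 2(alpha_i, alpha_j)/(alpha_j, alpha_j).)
B5 + D5

The diagram associated to this matrix has two connected components: the simple roots {alpha_1, alpha_2, alpha_4, alpha_9, alpha_10} form a chain of 5 nodes with a double edge at one end; the terminal node there is the unique short simple root (B_5), and {alpha_3, alpha_5, alpha_6, alpha_7, alpha_8} form a chain of 3 nodes with a fork of two nodes at one end (D_5). A semisimple Lie algebra decomposes uniquely as the direct sum of simple ideals, one per connected component of its Dynkin diagram, so g ≅ B_5 ⊕ D_5 (dimension 55 + 45 = 100).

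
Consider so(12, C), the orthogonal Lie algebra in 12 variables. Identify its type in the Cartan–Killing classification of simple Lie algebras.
This is so(12) with 12 even, which has dimension 12(12-1)/2 = 66 and rank 12/2 = 6. In the classification of classical Lie algebras, the orthogonal algebra so(2n) in an even number of variables has type D_n; here n = 6, so the Dynkin diagram is a chain of 4 nodes with a fork of two nodes at one end (D_6). Hence the type is D_6.

D_6 (so(12))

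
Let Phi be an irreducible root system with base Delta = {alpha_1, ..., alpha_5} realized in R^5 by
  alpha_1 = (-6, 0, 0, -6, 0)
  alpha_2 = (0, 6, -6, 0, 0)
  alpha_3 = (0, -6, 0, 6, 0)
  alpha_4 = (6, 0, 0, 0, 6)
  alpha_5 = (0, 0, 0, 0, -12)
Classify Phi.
Compute the Cartan integers a_ij = 2(alpha_i, alpha_j)/(alpha_j, alpha_j); the resulting 5x5 Cartan matrix is
[[2, 0, -1, -1, 0], [0, 2, -1, 0, 0], [-1, -1, 2, 0, 0], [-1, 0, 0, 2, -1], [0, 0, 0, -2, 2]].
The roots have two lengths (squared-length ratio 2:1); the short ones are alpha_{1,2,3,4}. The associated Dynkin diagram is a chain of 5 nodes with a double edge at one end; the terminal node there is the unique long simple root (C_5), so the type is C_5 (the algebra sp(10)).

C_5 (sp(10))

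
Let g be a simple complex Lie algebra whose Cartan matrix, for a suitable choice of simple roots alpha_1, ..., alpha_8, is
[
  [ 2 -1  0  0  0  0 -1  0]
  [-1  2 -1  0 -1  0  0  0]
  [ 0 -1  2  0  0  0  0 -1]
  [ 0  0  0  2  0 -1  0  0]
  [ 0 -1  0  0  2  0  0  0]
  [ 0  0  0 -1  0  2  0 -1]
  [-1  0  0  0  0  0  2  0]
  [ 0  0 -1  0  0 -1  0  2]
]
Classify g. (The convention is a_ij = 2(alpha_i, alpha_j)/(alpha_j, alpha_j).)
The matrix has rank 8 with 2's on the diagonal. Reading the off-diagonal entries as Dynkin edges (a single edge where a_ij = a_ji = -1; a double or triple edge where a_ij * a_ji = 2 or 3), the diagram is a chain of 7 nodes with one extra node attached to the third node from one end (E_8). One simple-root ordering that puts it in standard form is (alpha_7, alpha_5, alpha_1, alpha_2, alpha_3, alpha_8, alpha_6, alpha_4). So the algebra is type E_8.

E_8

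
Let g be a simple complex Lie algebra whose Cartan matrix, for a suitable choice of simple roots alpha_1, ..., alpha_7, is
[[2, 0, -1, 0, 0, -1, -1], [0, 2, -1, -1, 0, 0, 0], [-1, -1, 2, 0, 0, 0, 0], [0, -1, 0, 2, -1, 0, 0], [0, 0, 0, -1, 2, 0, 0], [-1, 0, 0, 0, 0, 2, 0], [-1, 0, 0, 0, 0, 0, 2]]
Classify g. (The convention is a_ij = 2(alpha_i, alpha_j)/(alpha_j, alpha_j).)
type D_7

The matrix has rank 7 with 2's on the diagonal. Reading the off-diagonal entries as Dynkin edges (a single edge where a_ij = a_ji = -1; a double or triple edge where a_ij * a_ji = 2 or 3), the diagram is a chain of 5 nodes with a fork of two nodes at one end (D_7). One simple-root ordering that puts it in standard form is (alpha_5, alpha_4, alpha_2, alpha_3, alpha_1, alpha_6, alpha_7). So the algebra is type D_7, i.e. so(14).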